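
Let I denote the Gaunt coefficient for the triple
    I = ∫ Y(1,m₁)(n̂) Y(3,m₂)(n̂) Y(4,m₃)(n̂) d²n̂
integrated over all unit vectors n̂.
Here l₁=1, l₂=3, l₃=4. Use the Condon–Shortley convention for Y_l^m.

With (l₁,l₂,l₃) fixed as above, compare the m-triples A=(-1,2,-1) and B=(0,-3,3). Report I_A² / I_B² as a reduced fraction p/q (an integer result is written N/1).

l's match ⇒ only the (l;m) 3-j factors differ between A and B.
A: triangle coeff Δ(1,3,4) = 1/252; Σ_t [0,0]: t=0:+1/240 = 1/240; (3j)²=1/84 [(1 3 4; -1 2 -1)], sign=-1
B: triangle coeff Δ(1,3,4) = 1/252; Σ_t [0,0]: t=0:+1/720 = 1/720; (3j)²=1/36 [(1 3 4; 0 -3 3)], sign=-1
I_A²/I_B² = (1/84)/(1/36) = 3/7

3/7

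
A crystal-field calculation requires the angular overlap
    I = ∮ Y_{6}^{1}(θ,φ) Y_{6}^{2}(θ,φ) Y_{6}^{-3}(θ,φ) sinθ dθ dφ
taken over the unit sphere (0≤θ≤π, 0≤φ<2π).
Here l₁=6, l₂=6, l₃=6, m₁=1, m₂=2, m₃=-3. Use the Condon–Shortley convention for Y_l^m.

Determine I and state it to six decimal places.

m-sum 0 ✓  L=18 even ✓  0≤6≤12 ✓
Π(2lᵢ+1) = 13×13×13 = 2197
triangle coeff Δ(6,6,6) = 1/325909584
Σ_t [0,6]: t=0:+1/373248000 t=1:−1/1728000 t=2:+1/110592 t=3:−1/46656 t=4:+1/110592 t=5:−1/1728000 t=6:+1/373248000 = -7/1555200
(3j)²=400/46189 [(6 6 6; 0 0 0)], sign=-1
Σ_t [2,5]: t=2:+1/1244160 t=3:−1/207360 t=4:+1/276480 t=5:−1/3110400 = -1/1382400
(3j)²=189/92378 [(6 6 6; 1 2 -3)], sign=+1
⇒ 4πI² = 491400/12623809
I = (-1)√(491400/12623809/(4π)) = -0.05565670

-0.055657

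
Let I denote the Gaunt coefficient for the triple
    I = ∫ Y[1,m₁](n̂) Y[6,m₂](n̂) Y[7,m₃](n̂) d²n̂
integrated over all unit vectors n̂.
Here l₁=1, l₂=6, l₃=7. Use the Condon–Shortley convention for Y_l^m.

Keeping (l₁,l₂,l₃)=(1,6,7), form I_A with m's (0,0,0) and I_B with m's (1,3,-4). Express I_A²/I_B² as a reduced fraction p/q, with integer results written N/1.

Same 1,6,7: normalisation and zero-m 3j drop out of the ratio.
A: Δ: 0! 2! 12! / 15! → 1/1365; sum: t=0:+1/518400 = 1/518400; 3j²(1 6 7; 0 0 0) = Δ·Π!·Σ² = 7/195  (sign -1)
B: Δ: 0! 2! 12! / 15! → 1/1365; sum: t=0:+1/4354560 = 1/4354560; 3j²(1 6 7; 1 3 -4) = Δ·Π!·Σ² = 11/273  (sign -1)
I_A²/I_B² = (7/195)/(11/273) = 49/55

49/55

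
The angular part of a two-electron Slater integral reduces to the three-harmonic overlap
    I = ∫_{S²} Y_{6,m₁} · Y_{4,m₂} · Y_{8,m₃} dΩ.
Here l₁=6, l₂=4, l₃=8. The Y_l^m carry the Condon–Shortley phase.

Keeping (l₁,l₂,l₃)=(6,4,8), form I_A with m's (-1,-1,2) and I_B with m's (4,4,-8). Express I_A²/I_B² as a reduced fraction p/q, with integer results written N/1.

118803/112112

l's match ⇒ only the (l;m) 3-j factors differ between A and B.
A: triangle coeff Δ(6,4,8) = 1/23279256; Σ_t [0,2]: t=0:+1/2177280 t=1:−1/829440 t=2:+1/3456000 = -199/435456000; (3j)²=39601/3879876 [(6 4 8; -1 -1 2)], sign=-1
B: triangle coeff Δ(6,4,8) = 1/23279256; Σ_t [2,2]: t=2:+1/5225472000 = 1/5225472000; (3j)²=28/2907 [(6 4 8; 4 4 -8)], sign=+1
I_A²/I_B² = (39601/3879876)/(28/2907) = 118803/112112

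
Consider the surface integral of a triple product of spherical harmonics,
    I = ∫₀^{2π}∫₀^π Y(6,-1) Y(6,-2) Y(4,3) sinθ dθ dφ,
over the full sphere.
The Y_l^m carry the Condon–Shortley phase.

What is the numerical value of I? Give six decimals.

Rules hold: Σm=0, L=16 even, 0≤4≤12.
N = 13·13·9 = 1521
Δ = 8!·4!·4!/17! = 1/15315300
Racah Σ t=2..6: t=2:+1/829440 t=3:−1/25920 t=4:+1/9216 t=5:−1/25920 t=6:+1/829440 = 7/207360
⇒ 3j(6 6 4; 0 0 0)² = 28/2431, sgn +1
Racah Σ t=3..4: t=3:−1/103680 t=4:+1/82944 = 1/414720
⇒ 3j(6 6 4; -1 -2 3)² = 49/43758, sgn -1
4πI² = N·(3j₀)²·(3jₘ)² = 686/34969
I = -1·√(0.0196174/4π) = -0.03951077

-0.039511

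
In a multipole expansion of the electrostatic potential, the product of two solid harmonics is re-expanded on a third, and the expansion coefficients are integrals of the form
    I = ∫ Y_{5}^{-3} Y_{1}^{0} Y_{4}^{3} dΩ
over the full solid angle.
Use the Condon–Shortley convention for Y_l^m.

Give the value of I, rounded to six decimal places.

-0.196426

m-sum 0 ✓  L=10 even ✓  4≤4≤6 ✓
Π(2lᵢ+1) = 11×3×9 = 297
triangle coeff Δ(5,1,4) = 1/495
Σ_t [1,1]: t=1:−1/576 = -1/576
(3j)²=5/99 [(5 1 4; 0 0 0)], sign=-1
Σ_t [1,1]: t=1:−1/5040 = -1/5040
(3j)²=16/495 [(5 1 4; -3 0 3)], sign=+1
⇒ 4πI² = 16/33
I = (-1)√(16/33/(4π)) = -0.19642560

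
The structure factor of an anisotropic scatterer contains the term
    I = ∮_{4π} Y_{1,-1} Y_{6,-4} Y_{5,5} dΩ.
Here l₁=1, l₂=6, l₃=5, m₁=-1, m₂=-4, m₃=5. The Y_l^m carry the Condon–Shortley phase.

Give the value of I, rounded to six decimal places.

m-sum 0 ✓  L=12 even ✓  5≤5≤7 ✓
Π(2lᵢ+1) = 3×13×11 = 429
triangle coeff Δ(1,6,5) = 1/858
Σ_t [1,1]: t=1:−1/14400 = -1/14400
(3j)²=6/143 [(1 6 5; 0 0 0)], sign=+1
Σ_t [2,2]: t=2:+1/7257600 = 1/7257600
(3j)²=1/858 [(1 6 5; -1 -4 5)], sign=+1
⇒ 4πI² = 3/143
I = (+1)√(3/143/(4π)) = 0.04085899

0.040859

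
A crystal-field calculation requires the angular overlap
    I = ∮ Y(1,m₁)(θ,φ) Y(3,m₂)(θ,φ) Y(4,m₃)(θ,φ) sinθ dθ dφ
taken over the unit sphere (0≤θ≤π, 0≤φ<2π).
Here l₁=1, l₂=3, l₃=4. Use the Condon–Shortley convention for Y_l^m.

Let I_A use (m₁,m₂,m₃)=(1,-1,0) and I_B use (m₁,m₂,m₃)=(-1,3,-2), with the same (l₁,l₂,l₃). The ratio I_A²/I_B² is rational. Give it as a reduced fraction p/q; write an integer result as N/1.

l's match ⇒ only the (l;m) 3-j factors differ between A and B.
A: triangle coeff Δ(1,3,4) = 1/252; Σ_t [0,0]: t=0:+1/96 = 1/96; (3j)²=1/42 [(1 3 4; 1 -1 0)], sign=+1
B: triangle coeff Δ(1,3,4) = 1/252; Σ_t [0,0]: t=0:+1/1440 = 1/1440; (3j)²=1/252 [(1 3 4; -1 3 -2)], sign=+1
I_A²/I_B² = (1/42)/(1/252) = 6/1

6/1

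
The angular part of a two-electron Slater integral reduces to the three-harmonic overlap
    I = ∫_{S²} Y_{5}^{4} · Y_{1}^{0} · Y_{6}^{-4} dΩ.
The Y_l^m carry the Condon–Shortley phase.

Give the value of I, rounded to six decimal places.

Checks pass: Σm=0; 12 even; l₃=6∈[4,6].
(2·5+1)(2·1+1)(2·6+1) = 429
Δ: 0! 10! 2! / 13! → 1/858
sum: t=0:+1/14400 = 1/14400
3j²(5 1 6; 0 0 0) = Δ·Π!·Σ² = 6/143  (sign +1)
sum: t=0:+1/362880 = 1/362880
3j²(5 1 6; 4 0 -4) = Δ·Π!·Σ² = 10/429  (sign +1)
combine: 4πI² = 429·6/143·10/429 = 60/143
take √, sign +1: I = 0.18272698

0.182727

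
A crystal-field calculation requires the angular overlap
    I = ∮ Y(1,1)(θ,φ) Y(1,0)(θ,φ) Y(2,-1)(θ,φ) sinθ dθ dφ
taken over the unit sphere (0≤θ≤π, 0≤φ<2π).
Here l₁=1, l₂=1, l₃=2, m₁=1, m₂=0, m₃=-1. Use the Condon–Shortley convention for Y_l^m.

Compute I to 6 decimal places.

-0.218510

Checks pass: Σm=0; 4 even; l₃=2∈[0,2].
(2·1+1)(2·1+1)(2·2+1) = 45
Δ: 0! 2! 2! / 5! → 1/30
sum: t=0:+1/1 = 1/1
3j²(1 1 2; 0 0 0) = Δ·Π!·Σ² = 2/15  (sign +1)
sum: t=0:+1/2 = 1/2
3j²(1 1 2; 1 0 -1) = Δ·Π!·Σ² = 1/10  (sign -1)
combine: 4πI² = 45·2/15·1/10 = 3/5
take √, sign -1: I = -0.21850969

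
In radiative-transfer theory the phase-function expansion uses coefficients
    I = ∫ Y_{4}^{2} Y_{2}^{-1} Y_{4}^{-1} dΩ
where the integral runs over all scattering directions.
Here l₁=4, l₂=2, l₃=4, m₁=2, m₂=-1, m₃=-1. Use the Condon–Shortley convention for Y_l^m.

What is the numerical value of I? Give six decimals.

0.127700

Rules hold: Σm=0, L=10 even, 2≤4≤6.
N = 9·5·9 = 405
Δ = 2!·6!·2!/11! = 1/13860
Racah Σ t=0..2: t=0:+1/192 t=1:−1/36 t=2:+1/192 = -5/288
⇒ 3j(4 2 4; 0 0 0)² = 20/693, sgn -1
Racah Σ t=0..1: t=0:+1/96 t=1:−1/240 = 1/160
⇒ 3j(4 2 4; 2 -1 -1)² = 27/1540, sgn -1
4πI² = N·(3j₀)²·(3jₘ)² = 1215/5929
I = +1·√(0.204925/4π) = 0.12770047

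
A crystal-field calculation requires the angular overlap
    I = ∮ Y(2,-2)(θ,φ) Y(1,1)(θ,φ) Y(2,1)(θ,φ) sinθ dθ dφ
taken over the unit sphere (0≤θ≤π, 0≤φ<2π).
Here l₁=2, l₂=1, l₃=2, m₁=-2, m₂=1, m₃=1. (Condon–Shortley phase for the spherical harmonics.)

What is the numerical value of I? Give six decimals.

0.000000

L=5 odd ⇒ parity kills the (l;000) factor ⇒ I = 0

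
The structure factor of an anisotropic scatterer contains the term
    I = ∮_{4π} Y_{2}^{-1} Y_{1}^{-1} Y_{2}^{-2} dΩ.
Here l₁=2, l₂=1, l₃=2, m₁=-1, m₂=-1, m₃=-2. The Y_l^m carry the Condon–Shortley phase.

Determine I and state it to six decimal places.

0.000000

Σmᵢ = -4 ≠ 0, so the φ-integral vanishes; I = 0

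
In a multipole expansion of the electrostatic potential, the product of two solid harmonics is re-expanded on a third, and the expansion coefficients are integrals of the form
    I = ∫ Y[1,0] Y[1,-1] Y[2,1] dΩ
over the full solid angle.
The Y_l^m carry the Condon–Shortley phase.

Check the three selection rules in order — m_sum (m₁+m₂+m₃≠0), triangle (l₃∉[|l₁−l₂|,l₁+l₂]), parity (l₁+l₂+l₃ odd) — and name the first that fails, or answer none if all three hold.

none

Σmᵢ = 0  ✓
l₃∈[|l₁−l₂|,l₁+l₂]=[0,2], have l₃=2  ✓
Σlᵢ = 4 ⇒ even  ✓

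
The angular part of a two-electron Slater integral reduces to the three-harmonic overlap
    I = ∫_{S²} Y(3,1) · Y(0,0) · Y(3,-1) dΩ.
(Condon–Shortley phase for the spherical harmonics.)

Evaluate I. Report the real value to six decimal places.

-0.282095

m-sum 0 ✓  L=6 even ✓  3≤3≤3 ✓
Π(2lᵢ+1) = 7×1×7 = 49
triangle coeff Δ(3,0,3) = 1/7
Σ_t [0,0]: t=0:+1/36 = 1/36
(3j)²=1/7 [(3 0 3; 0 0 0)], sign=-1
Σ_t [0,0]: t=0:+1/48 = 1/48
(3j)²=1/7 [(3 0 3; 1 0 -1)], sign=+1
⇒ 4πI² = 1/1
I = (-1)√(1/1/(4π)) = -0.28209479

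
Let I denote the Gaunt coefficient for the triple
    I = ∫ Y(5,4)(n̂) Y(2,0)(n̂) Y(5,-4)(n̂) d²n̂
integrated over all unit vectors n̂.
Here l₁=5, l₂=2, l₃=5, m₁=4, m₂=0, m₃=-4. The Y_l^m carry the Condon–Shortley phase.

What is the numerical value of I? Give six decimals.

-0.097044

Checks pass: Σm=0; 12 even; l₃=5∈[3,7].
(2·5+1)(2·2+1)(2·5+1) = 605
Δ: 2! 8! 2! / 13! → 1/38610
sum: t=0:+1/2880 t=1:−1/576 t=2:+1/2880 = -1/960
3j²(5 2 5; 0 0 0) = Δ·Π!·Σ² = 10/429  (sign +1)
sum: t=0:+1/20160 t=1:−1/40320 = 1/40320
3j²(5 2 5; 4 0 -4) = Δ·Π!·Σ² = 6/715  (sign -1)
combine: 4πI² = 605·10/429·6/715 = 20/169
take √, sign -1: I = -0.09704356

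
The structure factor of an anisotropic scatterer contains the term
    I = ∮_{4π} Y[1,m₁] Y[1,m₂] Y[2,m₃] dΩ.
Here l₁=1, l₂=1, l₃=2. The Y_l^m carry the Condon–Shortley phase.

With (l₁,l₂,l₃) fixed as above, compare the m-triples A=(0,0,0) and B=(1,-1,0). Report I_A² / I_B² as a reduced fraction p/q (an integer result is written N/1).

Shared (l₁,l₂,l₃)=(1,1,2): N and (l;000)² cancel in I_A²/I_B².
A: Δ = 0!·2!·2!/5! = 1/30; Racah Σ t=0..0: t=0:+1/1 = 1/1; ⇒ 3j(1 1 2; 0 0 0)² = 2/15, sgn +1
B: Δ = 0!·2!·2!/5! = 1/30; Racah Σ t=0..0: t=0:+1/4 = 1/4; ⇒ 3j(1 1 2; 1 -1 0)² = 1/30, sgn +1
I_A²/I_B² = (2/15)/(1/30) = 4/1

4/1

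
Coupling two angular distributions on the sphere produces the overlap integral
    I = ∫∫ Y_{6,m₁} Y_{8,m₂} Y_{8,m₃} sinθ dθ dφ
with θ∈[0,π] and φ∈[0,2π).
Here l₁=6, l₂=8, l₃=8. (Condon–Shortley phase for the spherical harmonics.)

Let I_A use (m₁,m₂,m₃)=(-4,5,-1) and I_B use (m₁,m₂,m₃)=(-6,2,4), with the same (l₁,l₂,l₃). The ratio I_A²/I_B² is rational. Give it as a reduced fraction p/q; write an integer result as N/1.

l's match ⇒ only the (l;m) 3-j factors differ between A and B.
A: triangle coeff Δ(6,8,8) = 1/13742520792; Σ_t [4,6]: t=4:+1/12541132800 t=5:−1/1161216000 t=6:+1/1045094400 = 11/62705664000; (3j)²=33/29716 [(6 8 8; -4 5 -1)], sign=-1
B: triangle coeff Δ(6,8,8) = 1/13742520792; Σ_t [6,6]: t=6:+1/8957952000 = 1/8957952000; (3j)²=1260/96577 [(6 8 8; -6 2 4)], sign=+1
I_A²/I_B² = (33/29716)/(1260/96577) = 143/1680

143/1680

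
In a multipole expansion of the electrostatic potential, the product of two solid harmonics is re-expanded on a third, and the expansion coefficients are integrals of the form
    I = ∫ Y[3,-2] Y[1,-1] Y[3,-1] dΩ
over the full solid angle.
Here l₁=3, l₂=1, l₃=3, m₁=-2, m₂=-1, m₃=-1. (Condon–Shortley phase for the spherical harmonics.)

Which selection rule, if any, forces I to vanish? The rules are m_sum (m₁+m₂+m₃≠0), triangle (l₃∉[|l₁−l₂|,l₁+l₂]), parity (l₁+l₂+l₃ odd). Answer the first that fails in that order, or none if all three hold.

m_sum

m₁+m₂+m₃ = -2 − 1 − 1 = -4  ✗
triangle: |3−1|=2 ≤ l₃=3 ≤ 3+1=4
parity: l₁+l₂+l₃ = 7 is odd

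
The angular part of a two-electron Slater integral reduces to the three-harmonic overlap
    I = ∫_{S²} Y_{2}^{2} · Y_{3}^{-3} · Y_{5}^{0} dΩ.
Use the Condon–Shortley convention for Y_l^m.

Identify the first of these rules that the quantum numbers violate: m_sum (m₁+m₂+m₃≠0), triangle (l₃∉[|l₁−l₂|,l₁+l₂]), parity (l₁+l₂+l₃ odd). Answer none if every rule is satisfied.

azimuthal sum: 2 − 3 + 0 = -1  ✗
1 ≤ 5 ≤ 5 (triangle on l)
L = 2 + 3 + 5 = 10 (even)

m_sum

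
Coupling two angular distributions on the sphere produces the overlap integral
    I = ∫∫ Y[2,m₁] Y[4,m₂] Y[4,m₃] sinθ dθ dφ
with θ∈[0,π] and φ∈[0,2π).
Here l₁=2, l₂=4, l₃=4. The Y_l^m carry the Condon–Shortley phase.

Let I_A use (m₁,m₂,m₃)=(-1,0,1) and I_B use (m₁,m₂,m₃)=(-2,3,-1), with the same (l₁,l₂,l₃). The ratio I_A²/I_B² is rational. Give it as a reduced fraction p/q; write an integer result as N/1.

5/63

l's match ⇒ only the (l;m) 3-j factors differ between A and B.
A: triangle coeff Δ(2,4,4) = 1/13860; Σ_t [1,2]: t=1:−1/72 t=2:+1/96 = -1/288; (3j)²=1/462 [(2 4 4; -1 0 1)], sign=+1
B: triangle coeff Δ(2,4,4) = 1/13860; Σ_t [2,2]: t=2:+1/480 = 1/480; (3j)²=3/110 [(2 4 4; -2 3 -1)], sign=-1
I_A²/I_B² = (1/462)/(3/110) = 5/63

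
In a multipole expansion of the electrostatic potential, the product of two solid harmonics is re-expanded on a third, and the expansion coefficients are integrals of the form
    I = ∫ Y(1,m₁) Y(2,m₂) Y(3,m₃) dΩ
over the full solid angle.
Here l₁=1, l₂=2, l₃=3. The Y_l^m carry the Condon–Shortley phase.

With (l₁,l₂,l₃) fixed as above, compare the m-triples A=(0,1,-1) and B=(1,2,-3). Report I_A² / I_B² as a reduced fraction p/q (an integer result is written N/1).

Same 1,2,3: normalisation and zero-m 3j drop out of the ratio.
A: Δ: 0! 2! 4! / 7! → 1/105; sum: t=0:+1/6 = 1/6; 3j²(1 2 3; 0 1 -1) = Δ·Π!·Σ² = 8/105  (sign +1)
B: Δ: 0! 2! 4! / 7! → 1/105; sum: t=0:+1/48 = 1/48; 3j²(1 2 3; 1 2 -3) = Δ·Π!·Σ² = 1/7  (sign +1)
I_A²/I_B² = (8/105)/(1/7) = 8/15

8/15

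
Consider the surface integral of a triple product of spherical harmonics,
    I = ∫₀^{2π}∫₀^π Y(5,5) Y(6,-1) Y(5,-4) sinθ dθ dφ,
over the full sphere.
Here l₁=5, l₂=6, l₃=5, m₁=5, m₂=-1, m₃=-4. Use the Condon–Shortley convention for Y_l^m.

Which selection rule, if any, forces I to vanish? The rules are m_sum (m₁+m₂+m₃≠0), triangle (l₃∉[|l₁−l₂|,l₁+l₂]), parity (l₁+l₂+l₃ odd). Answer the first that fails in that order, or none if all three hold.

Σmᵢ = 0  ✓
l₃∈[|l₁−l₂|,l₁+l₂]=[1,11], have l₃=5  ✓
Σlᵢ = 16 ⇒ even  ✓

none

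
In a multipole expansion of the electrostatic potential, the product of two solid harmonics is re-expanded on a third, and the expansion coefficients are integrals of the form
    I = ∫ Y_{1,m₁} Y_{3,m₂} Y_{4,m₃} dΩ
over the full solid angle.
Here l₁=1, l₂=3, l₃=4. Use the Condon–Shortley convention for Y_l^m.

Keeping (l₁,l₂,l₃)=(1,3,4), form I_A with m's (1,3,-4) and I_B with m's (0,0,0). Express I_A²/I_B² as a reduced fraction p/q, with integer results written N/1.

l's match ⇒ only the (l;m) 3-j factors differ between A and B.
A: triangle coeff Δ(1,3,4) = 1/252; Σ_t [0,0]: t=0:+1/1440 = 1/1440; (3j)²=1/9 [(1 3 4; 1 3 -4)], sign=+1
B: triangle coeff Δ(1,3,4) = 1/252; Σ_t [0,0]: t=0:+1/36 = 1/36; (3j)²=4/63 [(1 3 4; 0 0 0)], sign=+1
I_A²/I_B² = (1/9)/(4/63) = 7/4

7/4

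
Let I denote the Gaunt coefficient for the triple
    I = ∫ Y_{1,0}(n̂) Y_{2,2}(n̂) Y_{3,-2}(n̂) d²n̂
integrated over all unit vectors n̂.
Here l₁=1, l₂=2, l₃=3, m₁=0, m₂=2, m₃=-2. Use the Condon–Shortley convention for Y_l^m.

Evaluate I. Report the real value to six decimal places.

0.184674

m-sum 0 ✓  L=6 even ✓  1≤3≤3 ✓
Π(2lᵢ+1) = 3×5×7 = 105
triangle coeff Δ(1,2,3) = 1/105
Σ_t [0,0]: t=0:+1/4 = 1/4
(3j)²=3/35 [(1 2 3; 0 0 0)], sign=-1
Σ_t [0,0]: t=0:+1/24 = 1/24
(3j)²=1/21 [(1 2 3; 0 2 -2)], sign=-1
⇒ 4πI² = 3/7
I = (+1)√(3/7/(4π)) = 0.18467439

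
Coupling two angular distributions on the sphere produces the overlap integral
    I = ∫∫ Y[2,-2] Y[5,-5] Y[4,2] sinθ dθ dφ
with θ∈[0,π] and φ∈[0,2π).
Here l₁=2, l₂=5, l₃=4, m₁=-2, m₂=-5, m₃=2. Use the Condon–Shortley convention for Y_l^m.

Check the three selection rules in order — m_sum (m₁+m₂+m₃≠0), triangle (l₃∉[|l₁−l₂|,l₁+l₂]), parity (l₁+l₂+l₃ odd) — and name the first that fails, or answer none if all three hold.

m_sum

Σmᵢ = -5  ✗
l₃∈[|l₁−l₂|,l₁+l₂]=[3,7], have l₃=4
Σlᵢ = 11 ⇒ odd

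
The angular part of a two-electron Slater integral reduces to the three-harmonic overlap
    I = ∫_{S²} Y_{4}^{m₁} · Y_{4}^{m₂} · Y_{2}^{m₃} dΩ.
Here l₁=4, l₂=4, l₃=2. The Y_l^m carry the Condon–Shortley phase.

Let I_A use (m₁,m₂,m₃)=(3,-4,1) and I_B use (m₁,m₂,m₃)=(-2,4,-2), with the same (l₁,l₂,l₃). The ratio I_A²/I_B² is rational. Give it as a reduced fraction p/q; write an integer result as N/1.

Same 4,4,2: normalisation and zero-m 3j drop out of the ratio.
A: Δ: 6! 2! 2! / 11! → 1/13860; sum: t=0:+1/1440 = 1/1440; 3j²(4 4 2; 3 -4 1) = Δ·Π!·Σ² = 7/165  (sign -1)
B: Δ: 6! 2! 2! / 11! → 1/13860; sum: t=6:+1/2880 = 1/2880; 3j²(4 4 2; -2 4 -2) = Δ·Π!·Σ² = 2/165  (sign +1)
I_A²/I_B² = (7/165)/(2/165) = 7/2

7/2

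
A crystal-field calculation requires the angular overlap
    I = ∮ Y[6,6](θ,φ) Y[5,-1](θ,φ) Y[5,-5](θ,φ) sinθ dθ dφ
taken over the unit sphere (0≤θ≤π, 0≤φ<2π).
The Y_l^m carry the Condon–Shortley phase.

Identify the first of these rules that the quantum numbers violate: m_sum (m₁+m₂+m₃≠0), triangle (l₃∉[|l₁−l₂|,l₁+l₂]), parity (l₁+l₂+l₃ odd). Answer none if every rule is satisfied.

none

m₁+m₂+m₃ = 6 − 1 − 5 = 0  ✓
triangle: |6−5|=1 ≤ l₃=5 ≤ 6+5=11  ✓
parity: l₁+l₂+l₃ = 16 is even  ✓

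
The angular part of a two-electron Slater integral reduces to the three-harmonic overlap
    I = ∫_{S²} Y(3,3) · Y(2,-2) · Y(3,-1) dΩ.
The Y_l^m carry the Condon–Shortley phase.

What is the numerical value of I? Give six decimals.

0.132981

Rules hold: Σm=0, L=8 even, 1≤3≤5.
N = 7·5·7 = 245
Δ = 2!·4!·2!/9! = 1/3780
Racah Σ t=0..2: t=0:+1/24 t=1:−1/4 t=2:+1/24 = -1/6
⇒ 3j(3 2 3; 0 0 0)² = 4/105, sgn +1
Racah Σ t=0..0: t=0:+1/96 = 1/96
⇒ 3j(3 2 3; 3 -2 -1)² = 1/42, sgn +1
4πI² = N·(3j₀)²·(3jₘ)² = 2/9
I = +1·√(0.222222/4π) = 0.13298076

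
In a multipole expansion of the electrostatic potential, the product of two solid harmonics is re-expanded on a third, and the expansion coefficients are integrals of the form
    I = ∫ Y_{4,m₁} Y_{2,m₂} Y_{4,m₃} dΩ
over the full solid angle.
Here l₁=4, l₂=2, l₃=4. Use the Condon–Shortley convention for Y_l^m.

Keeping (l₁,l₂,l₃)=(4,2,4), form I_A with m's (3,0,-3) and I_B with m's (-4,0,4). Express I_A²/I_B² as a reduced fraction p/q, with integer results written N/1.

1/16

l's match ⇒ only the (l;m) 3-j factors differ between A and B.
A: triangle coeff Δ(4,2,4) = 1/13860; Σ_t [0,1]: t=0:+1/480 t=1:−1/720 = 1/1440; (3j)²=7/1980 [(4 2 4; 3 0 -3)], sign=-1
B: triangle coeff Δ(4,2,4) = 1/13860; Σ_t [2,2]: t=2:+1/2880 = 1/2880; (3j)²=28/495 [(4 2 4; -4 0 4)], sign=+1
I_A²/I_B² = (7/1980)/(28/495) = 1/16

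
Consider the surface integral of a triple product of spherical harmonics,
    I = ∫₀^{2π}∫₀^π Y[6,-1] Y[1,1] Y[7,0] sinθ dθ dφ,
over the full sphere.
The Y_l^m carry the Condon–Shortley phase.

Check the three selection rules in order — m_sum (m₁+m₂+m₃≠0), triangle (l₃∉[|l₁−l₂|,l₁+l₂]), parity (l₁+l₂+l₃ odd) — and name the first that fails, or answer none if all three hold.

azimuthal sum: -1 + 1 + 0 = 0  ✓
5 ≤ 7 ≤ 7 (triangle on l)  ✓
L = 6 + 1 + 7 = 14 (even)  ✓

none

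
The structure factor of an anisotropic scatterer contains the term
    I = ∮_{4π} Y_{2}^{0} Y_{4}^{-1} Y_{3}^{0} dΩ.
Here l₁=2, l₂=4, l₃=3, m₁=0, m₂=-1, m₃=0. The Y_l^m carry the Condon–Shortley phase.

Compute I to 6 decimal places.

Σmᵢ = -1 ≠ 0, so the φ-integral vanishes; I = 0

0.000000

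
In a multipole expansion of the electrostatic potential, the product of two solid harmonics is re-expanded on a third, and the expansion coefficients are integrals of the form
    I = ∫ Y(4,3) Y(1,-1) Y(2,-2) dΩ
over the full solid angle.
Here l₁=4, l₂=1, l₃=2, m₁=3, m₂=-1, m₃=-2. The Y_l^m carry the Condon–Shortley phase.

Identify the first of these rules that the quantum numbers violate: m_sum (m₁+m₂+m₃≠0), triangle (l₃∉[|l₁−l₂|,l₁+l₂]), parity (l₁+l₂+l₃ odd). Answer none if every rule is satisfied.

triangle

m₁+m₂+m₃ = 3 − 1 − 2 = 0  ✓
triangle: |4−1|=3 ≤ l₃=2 ≤ 4+1=5  ✗
parity: l₁+l₂+l₃ = 7 is odd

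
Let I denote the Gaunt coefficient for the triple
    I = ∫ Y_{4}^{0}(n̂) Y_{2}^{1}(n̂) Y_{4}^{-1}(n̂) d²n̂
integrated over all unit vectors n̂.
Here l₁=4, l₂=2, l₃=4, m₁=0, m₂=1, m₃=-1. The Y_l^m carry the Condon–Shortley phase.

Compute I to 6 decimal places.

-0.044869

Checks pass: Σm=0; 10 even; l₃=4∈[2,6].
(2·4+1)(2·2+1)(2·4+1) = 405
Δ: 2! 6! 2! / 11! → 1/13860
sum: t=0:+1/192 t=1:−1/36 t=2:+1/192 = -5/288
3j²(4 2 4; 0 0 0) = Δ·Π!·Σ² = 20/693  (sign -1)
sum: t=1:−1/72 t=2:+1/96 = -1/288
3j²(4 2 4; 0 1 -1) = Δ·Π!·Σ² = 1/462  (sign +1)
combine: 4πI² = 405·20/693·1/462 = 150/5929
take √, sign -1: I = -0.04486937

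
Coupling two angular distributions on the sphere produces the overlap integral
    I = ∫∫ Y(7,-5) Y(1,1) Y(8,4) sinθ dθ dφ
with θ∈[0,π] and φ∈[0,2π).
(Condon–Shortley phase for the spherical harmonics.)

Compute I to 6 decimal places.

Checks pass: Σm=0; 16 even; l₃=8∈[6,8].
(2·7+1)(2·1+1)(2·8+1) = 765
Δ: 0! 14! 2! / 17! → 1/2040
sum: t=0:+1/25401600 = 1/25401600
3j²(7 1 8; 0 0 0) = Δ·Π!·Σ² = 8/255  (sign +1)
sum: t=0:+1/1916006400 = 1/1916006400
3j²(7 1 8; -5 1 4) = Δ·Π!·Σ² = 1/340  (sign +1)
combine: 4πI² = 765·8/255·1/340 = 6/85
take √, sign +1: I = 0.07494820

0.074948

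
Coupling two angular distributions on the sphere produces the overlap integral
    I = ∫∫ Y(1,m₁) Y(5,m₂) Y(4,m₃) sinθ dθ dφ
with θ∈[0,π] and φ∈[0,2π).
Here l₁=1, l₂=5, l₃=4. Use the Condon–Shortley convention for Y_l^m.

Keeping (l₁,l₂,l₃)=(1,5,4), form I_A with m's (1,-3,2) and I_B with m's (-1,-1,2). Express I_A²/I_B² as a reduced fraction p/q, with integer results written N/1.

Shared (l₁,l₂,l₃)=(1,5,4): N and (l;000)² cancel in I_A²/I_B².
A: Δ = 2!·0!·8!/11! = 1/495; Racah Σ t=0..0: t=0:+1/2880 = 1/2880; ⇒ 3j(1 5 4; 1 -3 2)² = 28/495, sgn +1
B: Δ = 2!·0!·8!/11! = 1/495; Racah Σ t=2..2: t=2:+1/2880 = 1/2880; ⇒ 3j(1 5 4; -1 -1 2)² = 2/165, sgn +1
I_A²/I_B² = (28/495)/(2/165) = 14/3

14/3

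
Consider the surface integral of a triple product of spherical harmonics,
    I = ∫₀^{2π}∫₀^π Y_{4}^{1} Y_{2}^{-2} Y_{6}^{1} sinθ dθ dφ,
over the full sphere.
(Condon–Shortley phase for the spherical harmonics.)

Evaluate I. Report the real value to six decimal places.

m-sum 0 ✓  L=12 even ✓  2≤6≤6 ✓
Π(2lᵢ+1) = 9×5×13 = 585
triangle coeff Δ(4,2,6) = 1/6435
Σ_t [0,0]: t=0:+1/2304 = 1/2304
(3j)²=5/143 [(4 2 6; 0 0 0)], sign=+1
Σ_t [0,0]: t=0:+1/17280 = 1/17280
(3j)²=7/1287 [(4 2 6; 1 -2 1)], sign=-1
⇒ 4πI² = 175/1573
I = (-1)√(175/1573/(4π)) = -0.09409136

-0.094091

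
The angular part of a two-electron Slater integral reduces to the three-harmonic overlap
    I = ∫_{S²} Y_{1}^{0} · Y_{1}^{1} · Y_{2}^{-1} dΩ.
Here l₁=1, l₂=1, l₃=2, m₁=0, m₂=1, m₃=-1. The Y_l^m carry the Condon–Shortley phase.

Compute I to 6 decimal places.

-0.218510

Checks pass: Σm=0; 4 even; l₃=2∈[0,2].
(2·1+1)(2·1+1)(2·2+1) = 45
Δ: 0! 2! 2! / 5! → 1/30
sum: t=0:+1/1 = 1/1
3j²(1 1 2; 0 0 0) = Δ·Π!·Σ² = 2/15  (sign +1)
sum: t=0:+1/2 = 1/2
3j²(1 1 2; 0 1 -1) = Δ·Π!·Σ² = 1/10  (sign -1)
combine: 4πI² = 45·2/15·1/10 = 3/5
take √, sign -1: I = -0.21850969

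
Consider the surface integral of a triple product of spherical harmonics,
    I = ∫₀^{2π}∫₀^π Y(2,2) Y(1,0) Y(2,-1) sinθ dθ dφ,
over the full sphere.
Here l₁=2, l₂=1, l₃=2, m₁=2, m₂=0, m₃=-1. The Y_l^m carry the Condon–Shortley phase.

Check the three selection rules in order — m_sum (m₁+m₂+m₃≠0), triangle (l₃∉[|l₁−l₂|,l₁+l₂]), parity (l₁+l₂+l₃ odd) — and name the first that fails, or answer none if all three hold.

Σmᵢ = 1  ✗
l₃∈[|l₁−l₂|,l₁+l₂]=[1,3], have l₃=2
Σlᵢ = 5 ⇒ odd

m_sum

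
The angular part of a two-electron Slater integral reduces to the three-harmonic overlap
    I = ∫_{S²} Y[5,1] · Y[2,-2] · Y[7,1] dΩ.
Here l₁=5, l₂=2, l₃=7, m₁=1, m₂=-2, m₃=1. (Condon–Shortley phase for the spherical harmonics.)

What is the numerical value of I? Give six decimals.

Checks pass: Σm=0; 14 even; l₃=7∈[3,7].
(2·5+1)(2·2+1)(2·7+1) = 825
Δ: 0! 10! 4! / 15! → 1/15015
sum: t=0:+1/57600 = 1/57600
3j²(5 2 7; 0 0 0) = Δ·Π!·Σ² = 21/715  (sign -1)
sum: t=0:+1/414720 = 1/414720
3j²(5 2 7; 1 -2 1) = Δ·Π!·Σ² = 2/429  (sign +1)
combine: 4πI² = 825·21/715·2/429 = 210/1859
take √, sign -1: I = -0.09481237

-0.094812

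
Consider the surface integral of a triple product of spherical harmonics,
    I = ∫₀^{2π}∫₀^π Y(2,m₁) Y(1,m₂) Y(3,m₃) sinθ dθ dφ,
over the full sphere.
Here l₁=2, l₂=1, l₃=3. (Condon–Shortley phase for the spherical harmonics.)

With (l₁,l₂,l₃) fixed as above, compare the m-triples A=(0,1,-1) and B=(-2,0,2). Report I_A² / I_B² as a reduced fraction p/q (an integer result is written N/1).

6/5

Shared (l₁,l₂,l₃)=(2,1,3): N and (l;000)² cancel in I_A²/I_B².
A: Δ = 0!·4!·2!/7! = 1/105; Racah Σ t=0..0: t=0:+1/8 = 1/8; ⇒ 3j(2 1 3; 0 1 -1)² = 2/35, sgn +1
B: Δ = 0!·4!·2!/7! = 1/105; Racah Σ t=0..0: t=0:+1/24 = 1/24; ⇒ 3j(2 1 3; -2 0 2)² = 1/21, sgn -1
I_A²/I_B² = (2/35)/(1/21) = 6/5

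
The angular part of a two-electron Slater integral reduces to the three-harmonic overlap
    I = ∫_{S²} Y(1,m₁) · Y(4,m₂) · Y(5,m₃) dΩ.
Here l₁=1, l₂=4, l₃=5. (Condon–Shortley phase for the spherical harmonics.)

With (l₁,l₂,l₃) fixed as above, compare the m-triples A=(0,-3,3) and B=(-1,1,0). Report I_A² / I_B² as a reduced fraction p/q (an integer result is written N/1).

l's match ⇒ only the (l;m) 3-j factors differ between A and B.
A: triangle coeff Δ(1,4,5) = 1/495; Σ_t [0,0]: t=0:+1/5040 = 1/5040; (3j)²=16/495 [(1 4 5; 0 -3 3)], sign=+1
B: triangle coeff Δ(1,4,5) = 1/495; Σ_t [0,0]: t=0:+1/1440 = 1/1440; (3j)²=2/99 [(1 4 5; -1 1 0)], sign=-1
I_A²/I_B² = (16/495)/(2/99) = 8/5

8/5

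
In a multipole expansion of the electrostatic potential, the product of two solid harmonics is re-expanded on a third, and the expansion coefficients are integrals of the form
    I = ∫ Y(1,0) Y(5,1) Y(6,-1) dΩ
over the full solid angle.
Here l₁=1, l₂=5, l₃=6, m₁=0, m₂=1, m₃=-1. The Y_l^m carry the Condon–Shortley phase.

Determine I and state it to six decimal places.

-0.241725

m-sum 0 ✓  L=12 even ✓  4≤6≤6 ✓
Π(2lᵢ+1) = 3×11×13 = 429
triangle coeff Δ(1,5,6) = 1/858
Σ_t [0,0]: t=0:+1/14400 = 1/14400
(3j)²=6/143 [(1 5 6; 0 0 0)], sign=+1
Σ_t [0,0]: t=0:+1/17280 = 1/17280
(3j)²=35/858 [(1 5 6; 0 1 -1)], sign=-1
⇒ 4πI² = 105/143
I = (-1)√(105/143/(4π)) = -0.24172507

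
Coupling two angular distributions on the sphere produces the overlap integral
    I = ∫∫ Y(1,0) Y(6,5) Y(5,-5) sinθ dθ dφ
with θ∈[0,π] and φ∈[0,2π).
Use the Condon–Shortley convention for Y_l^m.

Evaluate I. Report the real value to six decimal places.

-0.135514

Rules hold: Σm=0, L=12 even, 5≤5≤7.
N = 3·13·11 = 429
Δ = 2!·0!·10!/13! = 1/858
Racah Σ t=1..1: t=1:−1/14400 = -1/14400
⇒ 3j(1 6 5; 0 0 0)² = 6/143, sgn +1
Racah Σ t=1..1: t=1:−1/3628800 = -1/3628800
⇒ 3j(1 6 5; 0 5 -5)² = 1/78, sgn -1
4πI² = N·(3j₀)²·(3jₘ)² = 3/13
I = -1·√(0.230769/4π) = -0.13551395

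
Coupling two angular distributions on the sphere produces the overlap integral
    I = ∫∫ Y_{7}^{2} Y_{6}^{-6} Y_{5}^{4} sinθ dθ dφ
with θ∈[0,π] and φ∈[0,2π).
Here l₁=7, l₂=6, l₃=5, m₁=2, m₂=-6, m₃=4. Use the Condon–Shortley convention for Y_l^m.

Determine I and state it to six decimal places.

m-sum 0 ✓  L=18 even ✓  1≤5≤13 ✓
Π(2lᵢ+1) = 15×13×11 = 2145
triangle coeff Δ(7,6,5) = 1/174594420
Σ_t [2,6]: t=2:+1/4147200 t=3:−1/207360 t=4:+1/82944 t=5:−1/207360 t=6:+1/4147200 = 1/345600
(3j)²=420/46189 [(7 6 5; 0 0 0)], sign=-1
Σ_t [0,0]: t=0:+1/116121600 = 1/116121600
(3j)²=27/8398 [(7 6 5; 2 -6 4)], sign=-1
⇒ 4πI² = 85050/1356277
I = (+1)√(85050/1356277/(4π)) = 0.07064119

0.070641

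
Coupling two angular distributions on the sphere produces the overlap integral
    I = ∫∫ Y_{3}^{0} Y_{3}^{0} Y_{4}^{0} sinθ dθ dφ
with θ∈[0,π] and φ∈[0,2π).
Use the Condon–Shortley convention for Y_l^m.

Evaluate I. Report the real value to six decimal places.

0.153870

Rules hold: Σm=0, L=10 even, 0≤4≤6.
N = 7·7·9 = 441
Δ = 2!·4!·4!/11! = 1/34650
Racah Σ t=0..2: t=0:+1/72 t=1:−1/16 t=2:+1/72 = -5/144
⇒ 3j(3 3 4; 0 0 0)² = 2/77, sgn -1
(m-triple is (0,0,0) — same symbol as above.)
4πI² = N·(3j₀)²·(3jₘ)² = 36/121
I = +1·√(0.297521/4π) = 0.15386989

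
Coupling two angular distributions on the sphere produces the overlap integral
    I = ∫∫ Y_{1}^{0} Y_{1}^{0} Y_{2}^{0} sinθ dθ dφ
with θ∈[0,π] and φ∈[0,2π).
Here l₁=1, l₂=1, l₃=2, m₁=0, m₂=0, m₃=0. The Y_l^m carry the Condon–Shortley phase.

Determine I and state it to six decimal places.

0.252313

Rules hold: Σm=0, L=4 even, 0≤2≤2.
N = 3·3·5 = 45
Δ = 0!·2!·2!/5! = 1/30
Racah Σ t=0..0: t=0:+1/1 = 1/1
⇒ 3j(1 1 2; 0 0 0)² = 2/15, sgn +1
(m-triple is (0,0,0) — same symbol as above.)
4πI² = N·(3j₀)²·(3jₘ)² = 4/5
I = +1·√(0.8/4π) = 0.25231325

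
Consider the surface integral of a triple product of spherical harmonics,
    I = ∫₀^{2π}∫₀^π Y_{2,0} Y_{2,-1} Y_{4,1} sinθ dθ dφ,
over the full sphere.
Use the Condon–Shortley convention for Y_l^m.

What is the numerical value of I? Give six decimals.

m-sum 0 ✓  L=8 even ✓  0≤4≤4 ✓
Π(2lᵢ+1) = 5×5×9 = 225
triangle coeff Δ(2,2,4) = 1/630
Σ_t [0,0]: t=0:+1/16 = 1/16
(3j)²=2/35 [(2 2 4; 0 0 0)], sign=+1
Σ_t [0,0]: t=0:+1/24 = 1/24
(3j)²=1/21 [(2 2 4; 0 -1 1)], sign=-1
⇒ 4πI² = 30/49
I = (-1)√(30/49/(4π)) = -0.22072812

-0.220728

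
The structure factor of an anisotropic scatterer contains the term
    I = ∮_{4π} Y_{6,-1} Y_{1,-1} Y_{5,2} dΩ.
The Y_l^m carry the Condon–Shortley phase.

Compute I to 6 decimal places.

Checks pass: Σm=0; 12 even; l₃=5∈[5,7].
(2·6+1)(2·1+1)(2·5+1) = 429
Δ: 2! 10! 0! / 13! → 1/858
sum: t=1:−1/14400 = -1/14400
3j²(6 1 5; 0 0 0) = Δ·Π!·Σ² = 6/143  (sign +1)
sum: t=0:+1/60480 = 1/60480
3j²(6 1 5; -1 -1 2) = Δ·Π!·Σ² = 5/429  (sign -1)
combine: 4πI² = 429·6/143·5/429 = 30/143
take √, sign -1: I = -0.12920749

-0.129207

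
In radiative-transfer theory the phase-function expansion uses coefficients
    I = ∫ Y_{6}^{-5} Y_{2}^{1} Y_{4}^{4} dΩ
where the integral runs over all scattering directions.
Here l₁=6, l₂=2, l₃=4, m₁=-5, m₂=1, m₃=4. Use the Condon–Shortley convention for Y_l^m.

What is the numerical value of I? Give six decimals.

-0.204295

Checks pass: Σm=0; 12 even; l₃=4∈[4,8].
(2·6+1)(2·2+1)(2·4+1) = 585
Δ: 4! 8! 0! / 13! → 1/6435
sum: t=2:+1/2304 = 1/2304
3j²(6 2 4; 0 0 0) = Δ·Π!·Σ² = 5/143  (sign +1)
sum: t=3:−1/241920 = -1/241920
3j²(6 2 4; -5 1 4) = Δ·Π!·Σ² = 1/39  (sign -1)
combine: 4πI² = 585·5/143·1/39 = 75/143
take √, sign -1: I = -0.20429497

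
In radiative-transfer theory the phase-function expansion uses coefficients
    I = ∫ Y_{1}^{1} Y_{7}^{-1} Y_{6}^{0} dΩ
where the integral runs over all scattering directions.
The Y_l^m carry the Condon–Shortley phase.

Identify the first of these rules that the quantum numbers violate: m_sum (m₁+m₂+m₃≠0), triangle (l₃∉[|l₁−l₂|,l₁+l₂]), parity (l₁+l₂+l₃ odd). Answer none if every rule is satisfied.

none

m₁+m₂+m₃ = 1 − 1 + 0 = 0  ✓
triangle: |1−7|=6 ≤ l₃=6 ≤ 1+7=8  ✓
parity: l₁+l₂+l₃ = 14 is even  ✓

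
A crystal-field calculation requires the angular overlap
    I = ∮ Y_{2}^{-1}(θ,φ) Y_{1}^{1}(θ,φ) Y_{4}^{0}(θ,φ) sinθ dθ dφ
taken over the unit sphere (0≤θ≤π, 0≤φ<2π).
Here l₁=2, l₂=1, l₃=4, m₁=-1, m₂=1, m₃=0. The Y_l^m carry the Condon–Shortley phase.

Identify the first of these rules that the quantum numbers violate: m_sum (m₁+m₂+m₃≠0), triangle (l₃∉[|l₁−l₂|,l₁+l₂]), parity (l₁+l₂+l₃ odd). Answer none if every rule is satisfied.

m₁+m₂+m₃ = -1 + 1 + 0 = 0  ✓
triangle: |2−1|=1 ≤ l₃=4 ≤ 2+1=3  ✗
parity: l₁+l₂+l₃ = 7 is odd

triangle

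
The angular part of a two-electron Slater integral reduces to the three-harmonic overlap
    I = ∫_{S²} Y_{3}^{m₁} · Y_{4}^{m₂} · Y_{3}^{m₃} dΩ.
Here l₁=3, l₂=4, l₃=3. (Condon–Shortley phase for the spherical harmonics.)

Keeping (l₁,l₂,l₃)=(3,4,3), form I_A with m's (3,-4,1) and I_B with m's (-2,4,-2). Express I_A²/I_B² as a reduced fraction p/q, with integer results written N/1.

3/5

Same 3,4,3: normalisation and zero-m 3j drop out of the ratio.
A: Δ: 4! 2! 4! / 11! → 1/34650; sum: t=0:+1/1152 = 1/1152; 3j²(3 4 3; 3 -4 1) = Δ·Π!·Σ² = 1/33  (sign +1)
B: Δ: 4! 2! 4! / 11! → 1/34650; sum: t=4:+1/576 = 1/576; 3j²(3 4 3; -2 4 -2) = Δ·Π!·Σ² = 5/99  (sign -1)
I_A²/I_B² = (1/33)/(5/99) = 3/5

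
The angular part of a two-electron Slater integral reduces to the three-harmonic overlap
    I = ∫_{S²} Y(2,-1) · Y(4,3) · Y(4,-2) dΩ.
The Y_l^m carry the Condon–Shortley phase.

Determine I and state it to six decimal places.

-0.187702

Rules hold: Σm=0, L=10 even, 2≤4≤6.
N = 5·9·9 = 405
Δ = 2!·2!·6!/11! = 1/13860
Racah Σ t=0..2: t=0:+1/192 t=1:−1/36 t=2:+1/192 = -5/288
⇒ 3j(2 4 4; 0 0 0)² = 20/693, sgn -1
Racah Σ t=1..2: t=1:−1/1440 t=2:+1/240 = 1/288
⇒ 3j(2 4 4; -1 3 -2)² = 5/132, sgn +1
4πI² = N·(3j₀)²·(3jₘ)² = 375/847
I = -1·√(0.442739/4π) = -0.18770204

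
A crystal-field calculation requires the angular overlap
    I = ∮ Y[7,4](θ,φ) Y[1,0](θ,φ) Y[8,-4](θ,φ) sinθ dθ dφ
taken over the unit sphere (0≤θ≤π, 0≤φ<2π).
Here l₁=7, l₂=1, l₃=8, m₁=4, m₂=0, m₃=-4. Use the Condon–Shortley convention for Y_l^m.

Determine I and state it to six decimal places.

0.211986

m-sum 0 ✓  L=16 even ✓  6≤8≤8 ✓
Π(2lᵢ+1) = 15×3×17 = 765
triangle coeff Δ(7,1,8) = 1/2040
Σ_t [0,0]: t=0:+1/25401600 = 1/25401600
(3j)²=8/255 [(7 1 8; 0 0 0)], sign=+1
Σ_t [0,0]: t=0:+1/239500800 = 1/239500800
(3j)²=2/85 [(7 1 8; 4 0 -4)], sign=+1
⇒ 4πI² = 48/85
I = (+1)√(48/85/(4π)) = 0.21198553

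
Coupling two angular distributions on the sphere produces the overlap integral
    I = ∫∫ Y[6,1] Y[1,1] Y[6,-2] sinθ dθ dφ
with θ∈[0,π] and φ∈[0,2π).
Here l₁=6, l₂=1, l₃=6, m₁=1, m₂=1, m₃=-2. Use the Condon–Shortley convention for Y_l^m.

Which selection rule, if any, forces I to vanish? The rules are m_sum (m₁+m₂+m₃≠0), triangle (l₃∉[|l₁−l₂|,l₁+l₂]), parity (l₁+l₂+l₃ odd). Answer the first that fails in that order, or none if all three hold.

parity

azimuthal sum: 1 + 1 − 2 = 0  ✓
5 ≤ 6 ≤ 7 (triangle on l)  ✓
L = 6 + 1 + 6 = 13 (odd)  ✗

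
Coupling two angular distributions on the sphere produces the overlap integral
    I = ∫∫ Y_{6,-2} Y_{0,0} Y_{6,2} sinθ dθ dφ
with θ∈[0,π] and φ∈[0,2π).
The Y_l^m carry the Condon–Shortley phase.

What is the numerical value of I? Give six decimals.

0.282095

Rules hold: Σm=0, L=12 even, 6≤6≤6.
N = 13·1·13 = 169
Δ = 0!·12!·0!/13! = 1/13
Racah Σ t=0..0: t=0:+1/518400 = 1/518400
⇒ 3j(6 0 6; 0 0 0)² = 1/13, sgn +1
Racah Σ t=0..0: t=0:+1/967680 = 1/967680
⇒ 3j(6 0 6; -2 0 2)² = 1/13, sgn +1
4πI² = N·(3j₀)²·(3jₘ)² = 1/1
I = +1·√(1/4π) = 0.28209479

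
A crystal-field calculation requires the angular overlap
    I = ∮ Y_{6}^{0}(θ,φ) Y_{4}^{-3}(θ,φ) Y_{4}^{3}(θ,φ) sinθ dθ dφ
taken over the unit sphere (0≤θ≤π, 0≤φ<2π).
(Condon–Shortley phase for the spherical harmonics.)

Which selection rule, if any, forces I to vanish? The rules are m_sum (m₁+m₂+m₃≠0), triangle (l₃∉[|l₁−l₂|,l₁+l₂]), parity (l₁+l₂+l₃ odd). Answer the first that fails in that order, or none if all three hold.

Σmᵢ = 0  ✓
l₃∈[|l₁−l₂|,l₁+l₂]=[2,10], have l₃=4  ✓
Σlᵢ = 14 ⇒ even  ✓

none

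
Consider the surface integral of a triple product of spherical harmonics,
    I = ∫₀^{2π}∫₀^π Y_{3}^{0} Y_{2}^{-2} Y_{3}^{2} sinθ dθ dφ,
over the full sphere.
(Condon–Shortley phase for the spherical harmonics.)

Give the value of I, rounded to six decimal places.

Rules hold: Σm=0, L=8 even, 1≤3≤5.
N = 7·5·7 = 245
Δ = 2!·4!·2!/9! = 1/3780
Racah Σ t=0..2: t=0:+1/24 t=1:−1/4 t=2:+1/24 = -1/6
⇒ 3j(3 2 3; 0 0 0)² = 4/105, sgn +1
Racah Σ t=0..0: t=0:+1/24 = 1/24
⇒ 3j(3 2 3; 0 -2 2)² = 1/21, sgn -1
4πI² = N·(3j₀)²·(3jₘ)² = 4/9
I = -1·√(0.444444/4π) = -0.18806319

-0.188063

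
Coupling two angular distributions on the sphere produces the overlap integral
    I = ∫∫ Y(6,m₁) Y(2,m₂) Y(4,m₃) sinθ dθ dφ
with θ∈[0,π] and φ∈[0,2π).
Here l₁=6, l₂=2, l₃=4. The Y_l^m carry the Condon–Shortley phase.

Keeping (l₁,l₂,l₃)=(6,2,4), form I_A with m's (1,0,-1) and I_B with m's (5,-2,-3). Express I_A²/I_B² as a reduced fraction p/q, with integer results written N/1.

Shared (l₁,l₂,l₃)=(6,2,4): N and (l;000)² cancel in I_A²/I_B².
A: Δ = 4!·8!·0!/13! = 1/6435; Racah Σ t=2..2: t=2:+1/2880 = 1/2880; ⇒ 3j(6 2 4; 1 0 -1)² = 14/429, sgn -1
B: Δ = 4!·8!·0!/13! = 1/6435; Racah Σ t=0..0: t=0:+1/120960 = 1/120960; ⇒ 3j(6 2 4; 5 -2 -3)² = 2/39, sgn -1
I_A²/I_B² = (14/429)/(2/39) = 7/11

7/11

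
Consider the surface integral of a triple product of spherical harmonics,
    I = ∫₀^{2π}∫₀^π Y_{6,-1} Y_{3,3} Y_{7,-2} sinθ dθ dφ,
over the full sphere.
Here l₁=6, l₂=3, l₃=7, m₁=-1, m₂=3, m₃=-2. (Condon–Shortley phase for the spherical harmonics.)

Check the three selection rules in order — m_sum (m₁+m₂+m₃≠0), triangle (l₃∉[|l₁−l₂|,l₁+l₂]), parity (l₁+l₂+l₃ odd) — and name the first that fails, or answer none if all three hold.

Σmᵢ = 0  ✓
l₃∈[|l₁−l₂|,l₁+l₂]=[3,9], have l₃=7  ✓
Σlᵢ = 16 ⇒ even  ✓

none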